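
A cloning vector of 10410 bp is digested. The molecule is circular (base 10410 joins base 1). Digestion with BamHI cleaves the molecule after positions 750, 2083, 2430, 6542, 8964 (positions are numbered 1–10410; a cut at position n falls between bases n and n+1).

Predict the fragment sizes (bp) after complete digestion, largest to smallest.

4112, 2422, 2196, 1333, 347 bp

Circular molecule, 5 cuts → 5 fragments:
  2083 − 750 = 1333 bp
  2430 − 2083 = 347 bp
  6542 − 2430 = 4112 bp
  8964 − 6542 = 2422 bp
  wrap: 10410 − 8964 + 750 = 2196 bp
Sorted largest to smallest: 4112, 2422, 2196, 1333, 347 bp.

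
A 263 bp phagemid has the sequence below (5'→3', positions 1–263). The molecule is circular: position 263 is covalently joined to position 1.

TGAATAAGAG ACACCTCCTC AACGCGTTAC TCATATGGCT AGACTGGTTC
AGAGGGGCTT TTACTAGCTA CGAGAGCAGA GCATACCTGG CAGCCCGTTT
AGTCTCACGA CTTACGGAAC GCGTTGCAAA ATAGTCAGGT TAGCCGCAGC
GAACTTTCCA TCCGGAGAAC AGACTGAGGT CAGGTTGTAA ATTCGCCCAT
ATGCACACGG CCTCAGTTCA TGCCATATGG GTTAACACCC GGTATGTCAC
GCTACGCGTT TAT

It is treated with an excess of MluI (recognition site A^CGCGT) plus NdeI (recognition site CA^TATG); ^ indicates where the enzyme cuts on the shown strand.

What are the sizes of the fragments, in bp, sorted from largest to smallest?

86, 80, 31, 29, 26, 11 bp

MluI sites (ACGCGT) start at positions 22, 119, 254.
MluI cuts after the first base of each site, so after positions 22, 119, 254.
NdeI sites (CATATG) start at positions 32, 198, 224.
NdeI cuts after base 2 of each site, so after positions 33, 199, 225.
Combined cut positions: 22, 33, 119, 199, 225, 254.
Circular molecule, 6 cuts → 6 fragments:
  23–33 → 11 bp
  34–119 → 86 bp
  120–199 → 80 bp
  200–225 → 26 bp
  226–254 → 29 bp
  255–263 then 1–22 → 9 + 22 = 31 bp
Sorted largest to smallest: 86, 80, 31, 29, 26, 11 bp.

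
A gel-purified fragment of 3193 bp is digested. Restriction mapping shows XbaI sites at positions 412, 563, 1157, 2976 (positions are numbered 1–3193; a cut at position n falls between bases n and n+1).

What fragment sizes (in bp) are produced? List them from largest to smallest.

Linear molecule, 4 cuts → 5 fragments:
  412 − 0 = 412 bp
  563 − 412 = 151 bp
  1157 − 563 = 594 bp
  2976 − 1157 = 1819 bp
  3193 − 2976 = 217 bp
Sorted largest to smallest: 1819, 594, 412, 217, 151 bp.

1819, 594, 412, 217, 151 bp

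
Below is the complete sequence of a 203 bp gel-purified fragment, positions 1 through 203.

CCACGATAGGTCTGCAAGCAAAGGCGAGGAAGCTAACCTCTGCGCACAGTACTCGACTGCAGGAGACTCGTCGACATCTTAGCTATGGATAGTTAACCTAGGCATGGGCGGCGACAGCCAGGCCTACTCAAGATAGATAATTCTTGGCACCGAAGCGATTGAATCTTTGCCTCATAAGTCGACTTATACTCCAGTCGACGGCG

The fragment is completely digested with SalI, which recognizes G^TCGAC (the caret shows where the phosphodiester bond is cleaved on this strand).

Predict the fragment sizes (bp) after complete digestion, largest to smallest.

108, 70, 16, 9 bp

SalI sites (GTCGAC) start at positions 70, 178, 194.
SalI cuts after the first base of each site, so after positions 70, 178, 194.
Linear molecule, 3 cuts → 4 fragments:
  1–70 → 70 bp
  71–178 → 108 bp
  179–194 → 16 bp
  195–203 → 9 bp
Sorted largest to smallest: 108, 70, 16, 9 bp.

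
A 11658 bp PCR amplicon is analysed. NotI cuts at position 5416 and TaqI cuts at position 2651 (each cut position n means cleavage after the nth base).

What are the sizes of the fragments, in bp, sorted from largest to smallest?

6242, 2765, 2651 bp

Combined cut positions (sorted): 2651, 5416.
Linear molecule, 2 cuts → 3 fragments:
  2651 − 0 = 2651 bp
  5416 − 2651 = 2765 bp
  11658 − 5416 = 6242 bp
Sorted largest to smallest: 6242, 2765, 2651 bp.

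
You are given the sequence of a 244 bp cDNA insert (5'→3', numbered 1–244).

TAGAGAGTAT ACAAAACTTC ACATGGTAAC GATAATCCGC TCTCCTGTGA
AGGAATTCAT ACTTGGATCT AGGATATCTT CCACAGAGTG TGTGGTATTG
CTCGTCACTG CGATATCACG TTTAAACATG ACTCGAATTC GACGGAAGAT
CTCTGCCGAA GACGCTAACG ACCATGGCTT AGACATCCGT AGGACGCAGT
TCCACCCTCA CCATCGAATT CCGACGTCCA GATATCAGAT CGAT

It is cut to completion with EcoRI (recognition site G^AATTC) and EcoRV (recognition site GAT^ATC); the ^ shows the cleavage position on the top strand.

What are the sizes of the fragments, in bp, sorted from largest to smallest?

EcoRI sites (GAATTC) start at positions 53, 135, 216.
EcoRI cuts after the first base of each site, so after positions 53, 135, 216.
EcoRV sites (GATATC) start at positions 73, 112, 231.
EcoRV cuts after base 3 of each site, so after positions 75, 114, 233.
Combined cut positions: 53, 75, 114, 135, 216, 233.
Linear molecule, 6 cuts → 7 fragments:
  1–53 → 53 bp
  54–75 → 22 bp
  76–114 → 39 bp
  115–135 → 21 bp
  136–216 → 81 bp
  217–233 → 17 bp
  234–244 → 11 bp
Sorted largest to smallest: 81, 53, 39, 22, 21, 17, 11 bp.

81, 53, 39, 22, 21, 17, 11 bp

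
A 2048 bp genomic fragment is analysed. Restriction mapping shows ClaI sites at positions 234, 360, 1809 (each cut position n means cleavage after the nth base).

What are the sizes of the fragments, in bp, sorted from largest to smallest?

Linear molecule, 3 cuts → 4 fragments:
  234 − 0 = 234 bp
  360 − 234 = 126 bp
  1809 − 360 = 1449 bp
  2048 − 1809 = 239 bp
Sorted largest to smallest: 1449, 239, 234, 126 bp.

1449, 239, 234, 126 bp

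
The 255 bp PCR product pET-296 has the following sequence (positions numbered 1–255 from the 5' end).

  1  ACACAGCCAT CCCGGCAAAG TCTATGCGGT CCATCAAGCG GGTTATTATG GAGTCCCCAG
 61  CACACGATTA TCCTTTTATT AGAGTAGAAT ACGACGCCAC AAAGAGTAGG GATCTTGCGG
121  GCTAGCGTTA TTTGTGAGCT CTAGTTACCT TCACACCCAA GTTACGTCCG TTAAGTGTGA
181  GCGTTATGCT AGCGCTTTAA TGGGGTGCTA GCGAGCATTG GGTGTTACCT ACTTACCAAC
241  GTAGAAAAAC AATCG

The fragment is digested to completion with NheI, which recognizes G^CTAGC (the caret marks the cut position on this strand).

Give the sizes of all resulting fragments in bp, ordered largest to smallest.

NheI sites (GCTAGC) start at positions 121, 188, 207.
NheI cuts after the first base of each site, so after positions 121, 188, 207.
Linear molecule, 3 cuts → 4 fragments:
  1–121 → 121 bp
  122–188 → 67 bp
  189–207 → 19 bp
  208–255 → 48 bp
Sorted largest to smallest: 121, 67, 48, 19 bp.

121, 67, 48, 19 bp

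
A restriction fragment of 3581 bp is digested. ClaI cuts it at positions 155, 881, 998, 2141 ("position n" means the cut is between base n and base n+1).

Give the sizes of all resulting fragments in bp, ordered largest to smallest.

Linear molecule, 4 cuts → 5 fragments:
  155 − 0 = 155 bp
  881 − 155 = 726 bp
  998 − 881 = 117 bp
  2141 − 998 = 1143 bp
  3581 − 2141 = 1440 bp
Sorted largest to smallest: 1440, 1143, 726, 155, 117 bp.

1440, 1143, 726, 155, 117 bp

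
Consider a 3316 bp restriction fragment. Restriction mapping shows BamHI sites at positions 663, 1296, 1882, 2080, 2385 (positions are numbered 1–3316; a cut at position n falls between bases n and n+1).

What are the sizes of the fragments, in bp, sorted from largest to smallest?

931, 663, 633, 586, 305, 198 bp

Linear molecule, 5 cuts → 6 fragments:
  663 − 0 = 663 bp
  1296 − 663 = 633 bp
  1882 − 1296 = 586 bp
  2080 − 1882 = 198 bp
  2385 − 2080 = 305 bp
  3316 − 2385 = 931 bp
Sorted largest to smallest: 931, 663, 633, 586, 305, 198 bp.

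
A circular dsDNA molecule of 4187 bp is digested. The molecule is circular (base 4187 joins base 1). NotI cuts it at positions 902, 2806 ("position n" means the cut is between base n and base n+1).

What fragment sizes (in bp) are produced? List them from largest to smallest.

2283, 1904 bp

Circular molecule, 2 cuts → 2 fragments:
  2806 − 902 = 1904 bp
  wrap: 4187 − 2806 + 902 = 2283 bp
Sorted largest to smallest: 2283, 1904 bp.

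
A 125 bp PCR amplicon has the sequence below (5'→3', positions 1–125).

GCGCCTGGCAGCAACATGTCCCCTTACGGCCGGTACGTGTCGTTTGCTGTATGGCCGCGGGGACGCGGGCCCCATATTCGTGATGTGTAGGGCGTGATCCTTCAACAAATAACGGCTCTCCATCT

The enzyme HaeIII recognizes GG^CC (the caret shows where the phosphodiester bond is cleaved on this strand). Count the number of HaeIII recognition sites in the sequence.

GGCC occurs starting at positions 28, 53, 68.
HaeIII cuts at 3 sites.

3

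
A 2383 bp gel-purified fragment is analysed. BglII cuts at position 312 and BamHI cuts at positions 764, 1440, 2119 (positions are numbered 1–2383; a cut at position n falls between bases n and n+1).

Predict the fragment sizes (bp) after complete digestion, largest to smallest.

679, 676, 452, 312, 264 bp

Combined cut positions (sorted): 312, 764, 1440, 2119.
Linear molecule, 4 cuts → 5 fragments:
  312 − 0 = 312 bp
  764 − 312 = 452 bp
  1440 − 764 = 676 bp
  2119 − 1440 = 679 bp
  2383 − 2119 = 264 bp
Sorted largest to smallest: 679, 676, 452, 312, 264 bp.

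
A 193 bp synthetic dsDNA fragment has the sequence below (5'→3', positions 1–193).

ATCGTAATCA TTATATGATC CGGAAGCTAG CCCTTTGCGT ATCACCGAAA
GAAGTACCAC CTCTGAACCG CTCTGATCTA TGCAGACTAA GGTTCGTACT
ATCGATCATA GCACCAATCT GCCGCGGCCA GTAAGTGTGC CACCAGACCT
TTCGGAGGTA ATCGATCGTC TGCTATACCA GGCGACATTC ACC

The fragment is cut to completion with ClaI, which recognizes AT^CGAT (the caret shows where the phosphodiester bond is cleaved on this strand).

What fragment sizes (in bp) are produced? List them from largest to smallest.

ClaI sites (ATCGAT) start at positions 101, 161.
ClaI cuts after base 2 of each site, so after positions 102, 162.
Linear molecule, 2 cuts → 3 fragments:
  1–102 → 102 bp
  103–162 → 60 bp
  163–193 → 31 bp
Sorted largest to smallest: 102, 60, 31 bp.

102, 60, 31 bp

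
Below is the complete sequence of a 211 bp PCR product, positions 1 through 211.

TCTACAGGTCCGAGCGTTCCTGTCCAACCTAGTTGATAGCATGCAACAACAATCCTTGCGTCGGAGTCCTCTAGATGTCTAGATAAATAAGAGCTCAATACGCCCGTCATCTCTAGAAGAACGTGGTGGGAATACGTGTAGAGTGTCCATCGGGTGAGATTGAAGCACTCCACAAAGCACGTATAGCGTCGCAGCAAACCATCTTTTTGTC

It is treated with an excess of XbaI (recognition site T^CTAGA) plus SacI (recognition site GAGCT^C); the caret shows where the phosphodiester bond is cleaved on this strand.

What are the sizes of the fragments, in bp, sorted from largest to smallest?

XbaI sites (TCTAGA) start at positions 70, 78, 112.
XbaI cuts after the first base of each site, so after positions 70, 78, 112.
The SacI site (GAGCTC) starts at position 91.
SacI cuts after base 5 of each site (before the last base), so after position 95.
Combined cut positions: 70, 78, 95, 112.
Linear molecule, 4 cuts → 5 fragments:
  1–70 → 70 bp
  71–78 → 8 bp
  79–95 → 17 bp
  96–112 → 17 bp
  113–211 → 99 bp
Sorted largest to smallest: 99, 70, 17, 17, 8 bp.

99, 70, 17, 17, 8 bp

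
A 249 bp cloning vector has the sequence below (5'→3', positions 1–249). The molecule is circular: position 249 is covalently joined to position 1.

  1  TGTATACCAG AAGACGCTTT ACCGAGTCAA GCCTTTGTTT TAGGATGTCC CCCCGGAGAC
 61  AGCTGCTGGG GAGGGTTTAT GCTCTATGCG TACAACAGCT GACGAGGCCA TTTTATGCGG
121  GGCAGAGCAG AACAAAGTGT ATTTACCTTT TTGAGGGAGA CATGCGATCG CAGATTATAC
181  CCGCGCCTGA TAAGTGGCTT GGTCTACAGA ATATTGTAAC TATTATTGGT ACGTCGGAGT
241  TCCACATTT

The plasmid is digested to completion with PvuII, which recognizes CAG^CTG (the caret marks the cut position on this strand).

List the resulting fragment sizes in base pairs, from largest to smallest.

213, 36 bp

PvuII sites (CAGCTG) start at positions 60, 96.
PvuII cuts after base 3 of each site, so after positions 62, 98.
Circular molecule, 2 cuts → 2 fragments:
  63–98 → 36 bp
  99–249 then 1–62 → 151 + 62 = 213 bp
Sorted largest to smallest: 213, 36 bp.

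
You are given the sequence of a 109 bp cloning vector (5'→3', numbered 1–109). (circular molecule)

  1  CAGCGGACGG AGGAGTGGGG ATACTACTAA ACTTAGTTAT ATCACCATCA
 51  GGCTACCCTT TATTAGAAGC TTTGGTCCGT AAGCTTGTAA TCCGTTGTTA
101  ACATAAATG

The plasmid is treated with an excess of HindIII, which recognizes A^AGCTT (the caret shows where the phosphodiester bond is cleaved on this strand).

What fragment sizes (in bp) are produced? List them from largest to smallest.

HindIII sites (AAGCTT) start at positions 67, 81.
HindIII cuts after the first base of each site, so after positions 67, 81.
Circular molecule, 2 cuts → 2 fragments:
  68–81 → 14 bp
  82–109 then 1–67 → 28 + 67 = 95 bp
Sorted largest to smallest: 95, 14 bp.

95, 14 bp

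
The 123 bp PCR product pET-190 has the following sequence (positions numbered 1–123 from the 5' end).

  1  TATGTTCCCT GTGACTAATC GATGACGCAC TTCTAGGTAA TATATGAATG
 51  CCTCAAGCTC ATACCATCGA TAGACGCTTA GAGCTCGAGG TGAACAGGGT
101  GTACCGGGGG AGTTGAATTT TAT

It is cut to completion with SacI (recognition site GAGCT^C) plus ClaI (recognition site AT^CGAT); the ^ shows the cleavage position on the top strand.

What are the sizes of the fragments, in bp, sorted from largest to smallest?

48, 38, 19, 18 bp

The SacI site (GAGCTC) starts at position 81.
SacI cuts after base 5 of each site (before the last base), so after position 85.
ClaI sites (ATCGAT) start at positions 18, 66.
ClaI cuts after base 2 of each site, so after positions 19, 67.
Combined cut positions: 19, 67, 85.
Linear molecule, 3 cuts → 4 fragments:
  1–19 → 19 bp
  20–67 → 48 bp
  68–85 → 18 bp
  86–123 → 38 bp
Sorted largest to smallest: 48, 38, 19, 18 bp.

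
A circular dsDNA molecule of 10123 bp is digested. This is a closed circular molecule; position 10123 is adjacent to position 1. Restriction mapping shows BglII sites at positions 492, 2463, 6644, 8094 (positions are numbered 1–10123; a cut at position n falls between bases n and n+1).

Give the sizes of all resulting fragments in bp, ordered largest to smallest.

Circular molecule, 4 cuts → 4 fragments:
  2463 − 492 = 1971 bp
  6644 − 2463 = 4181 bp
  8094 − 6644 = 1450 bp
  wrap: 10123 − 8094 + 492 = 2521 bp
Sorted largest to smallest: 4181, 2521, 1971, 1450 bp.

4181, 2521, 1971, 1450 bp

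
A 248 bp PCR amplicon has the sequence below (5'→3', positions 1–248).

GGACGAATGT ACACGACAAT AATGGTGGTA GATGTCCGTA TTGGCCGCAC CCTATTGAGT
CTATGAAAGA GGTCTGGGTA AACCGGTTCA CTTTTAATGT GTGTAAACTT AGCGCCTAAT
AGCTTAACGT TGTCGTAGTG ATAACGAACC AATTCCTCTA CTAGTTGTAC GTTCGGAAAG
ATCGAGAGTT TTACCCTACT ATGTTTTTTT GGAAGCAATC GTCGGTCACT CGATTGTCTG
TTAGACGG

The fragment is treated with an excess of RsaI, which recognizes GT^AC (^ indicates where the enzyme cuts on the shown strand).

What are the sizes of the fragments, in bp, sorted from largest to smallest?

158, 80, 10 bp

RsaI sites (GTAC) start at positions 9, 167.
RsaI cuts after base 2 of each site, so after positions 10, 168.
Linear molecule, 2 cuts → 3 fragments:
  1–10 → 10 bp
  11–168 → 158 bp
  169–248 → 80 bp
Sorted largest to smallest: 158, 80, 10 bp.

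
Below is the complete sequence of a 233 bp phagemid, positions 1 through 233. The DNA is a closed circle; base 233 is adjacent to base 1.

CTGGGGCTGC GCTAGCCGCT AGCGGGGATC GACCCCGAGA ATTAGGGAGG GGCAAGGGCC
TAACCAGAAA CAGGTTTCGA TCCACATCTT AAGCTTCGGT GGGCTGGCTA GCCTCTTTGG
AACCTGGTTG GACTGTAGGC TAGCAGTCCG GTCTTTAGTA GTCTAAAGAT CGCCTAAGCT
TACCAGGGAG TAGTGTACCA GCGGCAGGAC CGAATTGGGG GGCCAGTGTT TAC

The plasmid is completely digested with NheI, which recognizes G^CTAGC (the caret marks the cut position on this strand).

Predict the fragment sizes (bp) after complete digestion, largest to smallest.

105, 89, 32, 7 bp

NheI sites (GCTAGC) start at positions 11, 18, 107, 139.
NheI cuts after the first base of each site, so after positions 11, 18, 107, 139.
Circular molecule, 4 cuts → 4 fragments:
  12–18 → 7 bp
  19–107 → 89 bp
  108–139 → 32 bp
  140–233 then 1–11 → 94 + 11 = 105 bp
Sorted largest to smallest: 105, 89, 32, 7 bp.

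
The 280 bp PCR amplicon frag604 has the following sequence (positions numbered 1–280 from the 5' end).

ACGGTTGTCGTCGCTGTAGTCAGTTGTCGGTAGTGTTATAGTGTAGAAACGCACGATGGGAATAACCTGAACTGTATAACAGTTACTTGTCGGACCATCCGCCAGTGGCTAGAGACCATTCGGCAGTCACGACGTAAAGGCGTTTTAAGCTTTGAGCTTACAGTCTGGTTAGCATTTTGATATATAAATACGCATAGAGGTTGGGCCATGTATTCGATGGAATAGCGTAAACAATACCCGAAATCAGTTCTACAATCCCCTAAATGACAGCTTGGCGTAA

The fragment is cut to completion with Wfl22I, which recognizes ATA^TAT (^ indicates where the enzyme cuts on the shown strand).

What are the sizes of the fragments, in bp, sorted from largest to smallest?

The Wfl22I site (ATATAT) starts at position 180.
Wfl22I cuts after base 3 of each site, so after position 182.
Linear molecule, 1 cut → 2 fragments:
  1–182 → 182 bp
  183–280 → 98 bp
Sorted largest to smallest: 182, 98 bp.

182, 98 bp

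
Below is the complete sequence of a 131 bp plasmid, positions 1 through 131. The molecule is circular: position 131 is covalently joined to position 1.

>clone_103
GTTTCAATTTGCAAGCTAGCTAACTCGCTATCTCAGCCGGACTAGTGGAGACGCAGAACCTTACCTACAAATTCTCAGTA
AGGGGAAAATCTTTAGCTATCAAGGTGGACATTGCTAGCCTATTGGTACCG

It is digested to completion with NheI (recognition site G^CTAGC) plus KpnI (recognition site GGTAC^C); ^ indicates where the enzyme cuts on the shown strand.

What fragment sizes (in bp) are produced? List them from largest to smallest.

NheI sites (GCTAGC) start at positions 15, 114.
NheI cuts after the first base of each site, so after positions 15, 114.
The KpnI site (GGTACC) starts at position 125.
KpnI cuts after base 5 of each site (before the last base), so after position 129.
Combined cut positions: 15, 114, 129.
Circular molecule, 3 cuts → 3 fragments:
  16–114 → 99 bp
  115–129 → 15 bp
  130–131 then 1–15 → 2 + 15 = 17 bp
Sorted largest to smallest: 99, 17, 15 bp.

99, 17, 15 bp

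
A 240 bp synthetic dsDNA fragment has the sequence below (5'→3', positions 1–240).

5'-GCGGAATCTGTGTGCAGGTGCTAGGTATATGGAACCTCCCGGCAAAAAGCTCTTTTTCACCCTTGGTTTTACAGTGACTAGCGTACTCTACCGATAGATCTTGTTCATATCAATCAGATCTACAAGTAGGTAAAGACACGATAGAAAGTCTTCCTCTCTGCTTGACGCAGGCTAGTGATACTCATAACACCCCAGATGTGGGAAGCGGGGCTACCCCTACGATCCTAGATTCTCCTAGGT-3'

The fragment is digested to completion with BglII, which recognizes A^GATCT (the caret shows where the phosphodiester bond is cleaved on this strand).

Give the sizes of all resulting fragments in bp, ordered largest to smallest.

124, 96, 20 bp

BglII sites (AGATCT) start at positions 96, 116.
BglII cuts after the first base of each site, so after positions 96, 116.
Linear molecule, 2 cuts → 3 fragments:
  1–96 → 96 bp
  97–116 → 20 bp
  117–240 → 124 bp
Sorted largest to smallest: 124, 96, 20 bp.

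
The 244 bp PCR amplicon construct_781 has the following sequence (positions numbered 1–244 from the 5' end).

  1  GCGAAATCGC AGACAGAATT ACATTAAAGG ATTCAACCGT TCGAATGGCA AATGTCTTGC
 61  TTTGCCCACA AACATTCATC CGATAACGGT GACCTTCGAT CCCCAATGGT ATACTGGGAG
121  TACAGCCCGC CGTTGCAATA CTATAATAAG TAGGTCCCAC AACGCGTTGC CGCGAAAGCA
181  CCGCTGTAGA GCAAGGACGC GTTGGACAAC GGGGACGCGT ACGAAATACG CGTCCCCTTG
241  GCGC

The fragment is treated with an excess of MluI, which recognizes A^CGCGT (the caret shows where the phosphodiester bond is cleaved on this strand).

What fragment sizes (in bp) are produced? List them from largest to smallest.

162, 35, 18, 16, 13 bp

MluI sites (ACGCGT) start at positions 162, 197, 215, 228.
MluI cuts after the first base of each site, so after positions 162, 197, 215, 228.
Linear molecule, 4 cuts → 5 fragments:
  1–162 → 162 bp
  163–197 → 35 bp
  198–215 → 18 bp
  216–228 → 13 bp
  229–244 → 16 bp
Sorted largest to smallest: 162, 35, 18, 16, 13 bp.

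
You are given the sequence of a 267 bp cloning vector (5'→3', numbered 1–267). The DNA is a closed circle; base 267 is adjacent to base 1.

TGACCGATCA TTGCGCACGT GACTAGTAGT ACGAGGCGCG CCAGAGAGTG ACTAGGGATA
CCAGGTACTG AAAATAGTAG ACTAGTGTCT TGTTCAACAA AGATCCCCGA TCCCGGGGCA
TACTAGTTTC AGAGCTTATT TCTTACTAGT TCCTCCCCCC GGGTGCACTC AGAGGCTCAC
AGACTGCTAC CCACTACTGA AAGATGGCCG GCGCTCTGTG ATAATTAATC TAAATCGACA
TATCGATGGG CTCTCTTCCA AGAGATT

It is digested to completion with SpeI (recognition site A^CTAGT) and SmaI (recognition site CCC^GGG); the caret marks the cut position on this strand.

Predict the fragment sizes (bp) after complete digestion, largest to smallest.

129, 59, 33, 23, 15, 8 bp

SpeI sites (ACTAGT) start at positions 22, 81, 122, 145.
SpeI cuts after the first base of each site, so after positions 22, 81, 122, 145.
SmaI sites (CCCGGG) start at positions 112, 158.
SmaI cuts after base 3 of each site, so after positions 114, 160.
Combined cut positions: 22, 81, 114, 122, 145, 160.
Circular molecule, 6 cuts → 6 fragments:
  23–81 → 59 bp
  82–114 → 33 bp
  115–122 → 8 bp
  123–145 → 23 bp
  146–160 → 15 bp
  161–267 then 1–22 → 107 + 22 = 129 bp
Sorted largest to smallest: 129, 59, 33, 23, 15, 8 bp.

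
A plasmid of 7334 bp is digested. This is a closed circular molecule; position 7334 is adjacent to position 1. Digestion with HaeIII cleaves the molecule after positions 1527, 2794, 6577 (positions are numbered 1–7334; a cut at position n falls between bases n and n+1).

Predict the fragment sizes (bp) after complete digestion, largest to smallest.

3783, 2284, 1267 bp

Circular molecule, 3 cuts → 3 fragments:
  2794 − 1527 = 1267 bp
  6577 − 2794 = 3783 bp
  wrap: 7334 − 6577 + 1527 = 2284 bp
Sorted largest to smallest: 3783, 2284, 1267 bp.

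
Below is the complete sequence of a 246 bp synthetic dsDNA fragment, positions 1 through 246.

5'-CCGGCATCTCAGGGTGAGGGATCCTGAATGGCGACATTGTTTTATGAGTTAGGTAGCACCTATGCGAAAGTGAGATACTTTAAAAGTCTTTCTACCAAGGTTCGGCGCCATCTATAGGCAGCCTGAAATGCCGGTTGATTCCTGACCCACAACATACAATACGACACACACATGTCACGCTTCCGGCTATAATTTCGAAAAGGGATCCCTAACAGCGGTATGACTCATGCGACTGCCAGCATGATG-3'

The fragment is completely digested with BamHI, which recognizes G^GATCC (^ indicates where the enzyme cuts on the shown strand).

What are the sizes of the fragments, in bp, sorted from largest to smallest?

184, 43, 19 bp

BamHI sites (GGATCC) start at positions 19, 203.
BamHI cuts after the first base of each site, so after positions 19, 203.
Linear molecule, 2 cuts → 3 fragments:
  1–19 → 19 bp
  20–203 → 184 bp
  204–246 → 43 bp
Sorted largest to smallest: 184, 43, 19 bp.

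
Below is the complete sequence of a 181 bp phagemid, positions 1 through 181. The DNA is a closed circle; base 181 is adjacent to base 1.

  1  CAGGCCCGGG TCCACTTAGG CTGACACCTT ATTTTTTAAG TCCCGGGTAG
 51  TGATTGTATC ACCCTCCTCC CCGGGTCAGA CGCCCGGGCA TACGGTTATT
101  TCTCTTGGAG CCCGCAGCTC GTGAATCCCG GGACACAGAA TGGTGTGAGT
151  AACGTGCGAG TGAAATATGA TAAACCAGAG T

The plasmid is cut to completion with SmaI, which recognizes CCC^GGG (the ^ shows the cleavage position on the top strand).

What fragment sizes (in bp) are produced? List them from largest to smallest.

SmaI sites (CCCGGG) start at positions 5, 42, 70, 83, 127.
SmaI cuts after base 3 of each site, so after positions 7, 44, 72, 85, 129.
Circular molecule, 5 cuts → 5 fragments:
  8–44 → 37 bp
  45–72 → 28 bp
  73–85 → 13 bp
  86–129 → 44 bp
  130–181 then 1–7 → 52 + 7 = 59 bp
Sorted largest to smallest: 59, 44, 37, 28, 13 bp.

59, 44, 37, 28, 13 bp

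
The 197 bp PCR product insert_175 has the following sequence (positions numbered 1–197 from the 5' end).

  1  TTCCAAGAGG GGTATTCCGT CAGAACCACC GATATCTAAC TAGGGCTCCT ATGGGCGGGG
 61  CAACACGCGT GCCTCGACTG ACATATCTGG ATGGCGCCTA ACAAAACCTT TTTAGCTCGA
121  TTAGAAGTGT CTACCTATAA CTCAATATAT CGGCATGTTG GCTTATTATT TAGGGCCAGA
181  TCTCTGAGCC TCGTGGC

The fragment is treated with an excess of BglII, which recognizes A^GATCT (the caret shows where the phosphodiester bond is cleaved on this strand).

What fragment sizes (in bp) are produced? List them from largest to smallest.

178, 19 bp

The BglII site (AGATCT) starts at position 178.
BglII cuts after the first base of each site, so after position 178.
Linear molecule, 1 cut → 2 fragments:
  1–178 → 178 bp
  179–197 → 19 bp
Sorted largest to smallest: 178, 19 bp.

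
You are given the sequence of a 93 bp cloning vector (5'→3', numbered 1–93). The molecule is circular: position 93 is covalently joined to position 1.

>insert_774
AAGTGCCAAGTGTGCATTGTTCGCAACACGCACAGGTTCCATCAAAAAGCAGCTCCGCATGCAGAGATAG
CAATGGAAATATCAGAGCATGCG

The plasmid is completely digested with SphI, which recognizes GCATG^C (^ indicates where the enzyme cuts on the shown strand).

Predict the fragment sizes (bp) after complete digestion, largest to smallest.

63, 30 bp

SphI sites (GCATGC) start at positions 57, 87.
SphI cuts after base 5 of each site (before the last base), so after positions 61, 91.
Circular molecule, 2 cuts → 2 fragments:
  62–91 → 30 bp
  92–93 then 1–61 → 2 + 61 = 63 bp
Sorted largest to smallest: 63, 30 bp.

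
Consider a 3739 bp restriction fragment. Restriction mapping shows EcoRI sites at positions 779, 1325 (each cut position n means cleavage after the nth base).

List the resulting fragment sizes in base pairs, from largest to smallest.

Linear molecule, 2 cuts → 3 fragments:
  779 − 0 = 779 bp
  1325 − 779 = 546 bp
  3739 − 1325 = 2414 bp
Sorted largest to smallest: 2414, 779, 546 bp.

2414, 779, 546 bp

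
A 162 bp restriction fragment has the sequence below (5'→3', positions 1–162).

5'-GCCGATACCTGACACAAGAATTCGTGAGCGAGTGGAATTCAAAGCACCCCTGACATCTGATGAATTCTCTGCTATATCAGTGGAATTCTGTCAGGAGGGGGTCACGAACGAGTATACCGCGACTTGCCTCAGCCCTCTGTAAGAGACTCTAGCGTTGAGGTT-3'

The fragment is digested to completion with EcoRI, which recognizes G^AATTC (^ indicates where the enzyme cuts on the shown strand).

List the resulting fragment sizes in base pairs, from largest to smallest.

79, 27, 21, 18, 17 bp

EcoRI sites (GAATTC) start at positions 18, 35, 62, 83.
EcoRI cuts after the first base of each site, so after positions 18, 35, 62, 83.
Linear molecule, 4 cuts → 5 fragments:
  1–18 → 18 bp
  19–35 → 17 bp
  36–62 → 27 bp
  63–83 → 21 bp
  84–162 → 79 bp
Sorted largest to smallest: 79, 27, 21, 18, 17 bp.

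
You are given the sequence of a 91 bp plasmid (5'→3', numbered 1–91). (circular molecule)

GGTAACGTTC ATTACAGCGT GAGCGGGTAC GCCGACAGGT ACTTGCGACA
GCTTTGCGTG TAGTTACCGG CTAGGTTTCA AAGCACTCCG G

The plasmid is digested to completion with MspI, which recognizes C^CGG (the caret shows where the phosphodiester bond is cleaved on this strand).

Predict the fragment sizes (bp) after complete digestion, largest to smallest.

70, 21 bp

MspI sites (CCGG) start at positions 67, 88.
MspI cuts after the first base of each site, so after positions 67, 88.
Circular molecule, 2 cuts → 2 fragments:
  68–88 → 21 bp
  89–91 then 1–67 → 3 + 67 = 70 bp
Sorted largest to smallest: 70, 21 bp.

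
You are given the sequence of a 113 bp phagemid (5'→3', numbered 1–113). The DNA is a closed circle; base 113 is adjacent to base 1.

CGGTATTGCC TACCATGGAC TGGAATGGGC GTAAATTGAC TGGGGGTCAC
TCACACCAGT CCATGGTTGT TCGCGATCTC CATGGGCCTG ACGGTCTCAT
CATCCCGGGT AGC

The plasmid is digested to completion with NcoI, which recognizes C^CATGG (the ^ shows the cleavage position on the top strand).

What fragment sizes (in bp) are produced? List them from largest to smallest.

48, 46, 19 bp

NcoI sites (CCATGG) start at positions 13, 61, 80.
NcoI cuts after the first base of each site, so after positions 13, 61, 80.
Circular molecule, 3 cuts → 3 fragments:
  14–61 → 48 bp
  62–80 → 19 bp
  81–113 then 1–13 → 33 + 13 = 46 bp
Sorted largest to smallest: 48, 46, 19 bp.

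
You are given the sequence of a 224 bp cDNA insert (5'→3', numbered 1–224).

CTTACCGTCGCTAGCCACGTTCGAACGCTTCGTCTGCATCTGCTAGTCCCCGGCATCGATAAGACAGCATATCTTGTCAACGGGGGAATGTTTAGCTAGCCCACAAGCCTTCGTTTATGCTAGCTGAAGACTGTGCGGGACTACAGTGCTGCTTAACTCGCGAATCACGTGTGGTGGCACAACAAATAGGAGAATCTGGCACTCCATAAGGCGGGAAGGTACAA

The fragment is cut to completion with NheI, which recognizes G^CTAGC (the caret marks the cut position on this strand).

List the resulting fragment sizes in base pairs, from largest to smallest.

NheI sites (GCTAGC) start at positions 10, 95, 119.
NheI cuts after the first base of each site, so after positions 10, 95, 119.
Linear molecule, 3 cuts → 4 fragments:
  1–10 → 10 bp
  11–95 → 85 bp
  96–119 → 24 bp
  120–224 → 105 bp
Sorted largest to smallest: 105, 85, 24, 10 bp.

105, 85, 24, 10 bp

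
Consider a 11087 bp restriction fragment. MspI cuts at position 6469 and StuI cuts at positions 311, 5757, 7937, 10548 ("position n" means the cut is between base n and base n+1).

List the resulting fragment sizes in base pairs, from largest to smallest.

Combined cut positions (sorted): 311, 5757, 6469, 7937, 10548.
Linear molecule, 5 cuts → 6 fragments:
  311 − 0 = 311 bp
  5757 − 311 = 5446 bp
  6469 − 5757 = 712 bp
  7937 − 6469 = 1468 bp
  10548 − 7937 = 2611 bp
  11087 − 10548 = 539 bp
Sorted largest to smallest: 5446, 2611, 1468, 712, 539, 311 bp.

5446, 2611, 1468, 712, 539, 311 bp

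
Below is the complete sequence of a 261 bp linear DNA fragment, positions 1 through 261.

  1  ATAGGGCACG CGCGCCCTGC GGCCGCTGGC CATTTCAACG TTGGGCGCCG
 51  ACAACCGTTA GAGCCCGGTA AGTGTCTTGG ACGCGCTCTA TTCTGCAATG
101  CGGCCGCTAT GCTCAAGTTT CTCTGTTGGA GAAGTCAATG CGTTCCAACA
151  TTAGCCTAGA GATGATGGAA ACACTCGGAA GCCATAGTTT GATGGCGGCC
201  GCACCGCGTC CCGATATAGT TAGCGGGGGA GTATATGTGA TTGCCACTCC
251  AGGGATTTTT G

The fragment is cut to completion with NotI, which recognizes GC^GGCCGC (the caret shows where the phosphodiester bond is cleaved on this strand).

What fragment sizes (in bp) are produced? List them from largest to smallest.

95, 81, 65, 20 bp

NotI sites (GCGGCCGC) start at positions 19, 100, 195.
NotI cuts after base 2 of each site, so after positions 20, 101, 196.
Linear molecule, 3 cuts → 4 fragments:
  1–20 → 20 bp
  21–101 → 81 bp
  102–196 → 95 bp
  197–261 → 65 bp
Sorted largest to smallest: 95, 81, 65, 20 bp.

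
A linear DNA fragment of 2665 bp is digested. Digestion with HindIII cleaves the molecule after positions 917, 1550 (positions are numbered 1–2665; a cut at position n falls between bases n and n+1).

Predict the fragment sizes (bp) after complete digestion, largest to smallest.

1115, 917, 633 bp

Linear molecule, 2 cuts → 3 fragments:
  917 − 0 = 917 bp
  1550 − 917 = 633 bp
  2665 − 1550 = 1115 bp
Sorted largest to smallest: 1115, 917, 633 bp.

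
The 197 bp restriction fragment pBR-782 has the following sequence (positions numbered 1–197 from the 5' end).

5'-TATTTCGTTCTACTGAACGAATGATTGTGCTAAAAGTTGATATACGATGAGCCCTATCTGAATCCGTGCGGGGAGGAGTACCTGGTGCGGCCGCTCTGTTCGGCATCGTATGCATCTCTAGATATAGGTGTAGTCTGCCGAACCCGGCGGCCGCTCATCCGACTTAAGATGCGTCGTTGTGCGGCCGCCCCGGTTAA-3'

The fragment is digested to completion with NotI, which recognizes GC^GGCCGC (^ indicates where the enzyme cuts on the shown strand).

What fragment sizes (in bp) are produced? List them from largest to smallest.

88, 60, 34, 15 bp

NotI sites (GCGGCCGC) start at positions 87, 147, 181.
NotI cuts after base 2 of each site, so after positions 88, 148, 182.
Linear molecule, 3 cuts → 4 fragments:
  1–88 → 88 bp
  89–148 → 60 bp
  149–182 → 34 bp
  183–197 → 15 bp
Sorted largest to smallest: 88, 60, 34, 15 bp.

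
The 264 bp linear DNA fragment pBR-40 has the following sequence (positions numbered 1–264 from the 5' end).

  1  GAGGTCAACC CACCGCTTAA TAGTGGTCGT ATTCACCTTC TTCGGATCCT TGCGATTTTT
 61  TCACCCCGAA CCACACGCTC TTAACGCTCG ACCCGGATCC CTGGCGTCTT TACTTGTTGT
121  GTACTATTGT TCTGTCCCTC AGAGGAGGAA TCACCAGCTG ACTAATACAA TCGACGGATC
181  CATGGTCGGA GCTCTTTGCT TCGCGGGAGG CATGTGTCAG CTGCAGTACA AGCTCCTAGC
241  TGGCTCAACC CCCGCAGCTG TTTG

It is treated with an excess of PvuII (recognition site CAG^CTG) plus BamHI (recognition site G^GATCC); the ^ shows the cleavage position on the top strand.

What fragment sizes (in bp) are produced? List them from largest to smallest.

62, 51, 44, 44, 37, 19, 7 bp

PvuII sites (CAGCTG) start at positions 155, 218, 255.
PvuII cuts after base 3 of each site, so after positions 157, 220, 257.
BamHI sites (GGATCC) start at positions 44, 95, 176.
BamHI cuts after the first base of each site, so after positions 44, 95, 176.
Combined cut positions: 44, 95, 157, 176, 220, 257.
Linear molecule, 6 cuts → 7 fragments:
  1–44 → 44 bp
  45–95 → 51 bp
  96–157 → 62 bp
  158–176 → 19 bp
  177–220 → 44 bp
  221–257 → 37 bp
  258–264 → 7 bp
Sorted largest to smallest: 62, 51, 44, 44, 37, 19, 7 bp.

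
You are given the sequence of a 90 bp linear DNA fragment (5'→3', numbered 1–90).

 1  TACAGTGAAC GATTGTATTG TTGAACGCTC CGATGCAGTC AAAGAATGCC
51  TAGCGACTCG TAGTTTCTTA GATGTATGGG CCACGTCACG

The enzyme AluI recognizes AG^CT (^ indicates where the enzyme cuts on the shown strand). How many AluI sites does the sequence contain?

No occurrence of AGCT is present in the sequence.
AluI does not cut: 0 sites.

0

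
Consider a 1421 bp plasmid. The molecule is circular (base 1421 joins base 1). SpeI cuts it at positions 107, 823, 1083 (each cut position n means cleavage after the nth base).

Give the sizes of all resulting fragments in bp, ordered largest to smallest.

716, 445, 260 bp

Circular molecule, 3 cuts → 3 fragments:
  823 − 107 = 716 bp
  1083 − 823 = 260 bp
  wrap: 1421 − 1083 + 107 = 445 bp
Sorted largest to smallest: 716, 445, 260 bp.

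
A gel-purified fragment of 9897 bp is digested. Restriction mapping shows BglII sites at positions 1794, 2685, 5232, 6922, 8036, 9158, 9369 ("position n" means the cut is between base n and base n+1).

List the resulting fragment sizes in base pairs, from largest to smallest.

2547, 1794, 1690, 1122, 1114, 891, 528, 211 bp

Linear molecule, 7 cuts → 8 fragments:
  1794 − 0 = 1794 bp
  2685 − 1794 = 891 bp
  5232 − 2685 = 2547 bp
  6922 − 5232 = 1690 bp
  8036 − 6922 = 1114 bp
  9158 − 8036 = 1122 bp
  9369 − 9158 = 211 bp
  9897 − 9369 = 528 bp
Sorted largest to smallest: 2547, 1794, 1690, 1122, 1114, 891, 528, 211 bp.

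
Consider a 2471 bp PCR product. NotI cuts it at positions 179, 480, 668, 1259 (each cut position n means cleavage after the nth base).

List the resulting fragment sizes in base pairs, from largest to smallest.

Linear molecule, 4 cuts → 5 fragments:
  179 − 0 = 179 bp
  480 − 179 = 301 bp
  668 − 480 = 188 bp
  1259 − 668 = 591 bp
  2471 − 1259 = 1212 bp
Sorted largest to smallest: 1212, 591, 301, 188, 179 bp.

1212, 591, 301, 188, 179 bp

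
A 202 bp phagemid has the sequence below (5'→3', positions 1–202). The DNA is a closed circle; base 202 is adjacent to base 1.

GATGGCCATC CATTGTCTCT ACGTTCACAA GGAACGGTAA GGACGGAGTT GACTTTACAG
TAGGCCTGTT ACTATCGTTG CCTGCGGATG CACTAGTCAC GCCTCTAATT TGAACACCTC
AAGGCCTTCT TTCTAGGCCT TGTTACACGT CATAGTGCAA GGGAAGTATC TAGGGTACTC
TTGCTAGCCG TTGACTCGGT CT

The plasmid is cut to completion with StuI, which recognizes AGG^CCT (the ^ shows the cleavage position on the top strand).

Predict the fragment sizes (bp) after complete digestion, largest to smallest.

StuI sites (AGGCCT) start at positions 62, 122, 135.
StuI cuts after base 3 of each site, so after positions 64, 124, 137.
Circular molecule, 3 cuts → 3 fragments:
  65–124 → 60 bp
  125–137 → 13 bp
  138–202 then 1–64 → 65 + 64 = 129 bp
Sorted largest to smallest: 129, 60, 13 bp.

129, 60, 13 bp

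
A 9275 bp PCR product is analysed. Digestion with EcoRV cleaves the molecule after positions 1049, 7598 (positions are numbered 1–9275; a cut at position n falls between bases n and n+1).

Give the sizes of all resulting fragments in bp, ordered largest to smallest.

Linear molecule, 2 cuts → 3 fragments:
  1049 − 0 = 1049 bp
  7598 − 1049 = 6549 bp
  9275 − 7598 = 1677 bp
Sorted largest to smallest: 6549, 1677, 1049 bp.

6549, 1677, 1049 bp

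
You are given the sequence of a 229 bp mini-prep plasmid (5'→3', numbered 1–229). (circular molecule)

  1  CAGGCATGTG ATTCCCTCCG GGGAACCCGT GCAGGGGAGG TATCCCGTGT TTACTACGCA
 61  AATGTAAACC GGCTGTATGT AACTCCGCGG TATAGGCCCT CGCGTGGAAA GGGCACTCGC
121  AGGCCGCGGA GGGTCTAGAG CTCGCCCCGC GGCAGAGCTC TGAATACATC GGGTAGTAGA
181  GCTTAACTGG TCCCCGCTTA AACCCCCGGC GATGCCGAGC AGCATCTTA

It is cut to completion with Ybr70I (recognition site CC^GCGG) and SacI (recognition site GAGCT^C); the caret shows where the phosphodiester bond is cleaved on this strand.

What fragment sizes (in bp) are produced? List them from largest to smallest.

Ybr70I sites (CCGCGG) start at positions 85, 124, 147.
Ybr70I cuts after base 2 of each site, so after positions 86, 125, 148.
SacI sites (GAGCTC) start at positions 138, 155.
SacI cuts after base 5 of each site (before the last base), so after positions 142, 159.
Combined cut positions: 86, 125, 142, 148, 159.
Circular molecule, 5 cuts → 5 fragments:
  87–125 → 39 bp
  126–142 → 17 bp
  143–148 → 6 bp
  149–159 → 11 bp
  160–229 then 1–86 → 70 + 86 = 156 bp
Sorted largest to smallest: 156, 39, 17, 11, 6 bp.

156, 39, 17, 11, 6 bp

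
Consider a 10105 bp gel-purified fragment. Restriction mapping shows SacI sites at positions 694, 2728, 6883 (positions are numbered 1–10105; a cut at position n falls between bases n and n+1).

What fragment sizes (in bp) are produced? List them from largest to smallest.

Linear molecule, 3 cuts → 4 fragments:
  694 − 0 = 694 bp
  2728 − 694 = 2034 bp
  6883 − 2728 = 4155 bp
  10105 − 6883 = 3222 bp
Sorted largest to smallest: 4155, 3222, 2034, 694 bp.

4155, 3222, 2034, 694 bp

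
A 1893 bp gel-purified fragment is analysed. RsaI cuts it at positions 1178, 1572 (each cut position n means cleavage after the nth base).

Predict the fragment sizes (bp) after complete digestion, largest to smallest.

1178, 394, 321 bp

Linear molecule, 2 cuts → 3 fragments:
  1178 − 0 = 1178 bp
  1572 − 1178 = 394 bp
  1893 − 1572 = 321 bp
Sorted largest to smallest: 1178, 394, 321 bp.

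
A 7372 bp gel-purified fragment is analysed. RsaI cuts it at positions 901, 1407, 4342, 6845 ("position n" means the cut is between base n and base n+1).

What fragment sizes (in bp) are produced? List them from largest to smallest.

2935, 2503, 901, 527, 506 bp

Linear molecule, 4 cuts → 5 fragments:
  901 − 0 = 901 bp
  1407 − 901 = 506 bp
  4342 − 1407 = 2935 bp
  6845 − 4342 = 2503 bp
  7372 − 6845 = 527 bp
Sorted largest to smallest: 2935, 2503, 901, 527, 506 bp.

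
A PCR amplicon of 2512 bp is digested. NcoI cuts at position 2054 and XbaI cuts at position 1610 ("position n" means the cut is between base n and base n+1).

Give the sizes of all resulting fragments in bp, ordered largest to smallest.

Combined cut positions (sorted): 1610, 2054.
Linear molecule, 2 cuts → 3 fragments:
  1610 − 0 = 1610 bp
  2054 − 1610 = 444 bp
  2512 − 2054 = 458 bp
Sorted largest to smallest: 1610, 458, 444 bp.

1610, 458, 444 bp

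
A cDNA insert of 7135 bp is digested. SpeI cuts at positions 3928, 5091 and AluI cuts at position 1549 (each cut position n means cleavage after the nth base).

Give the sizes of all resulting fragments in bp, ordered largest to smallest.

2379, 2044, 1549, 1163 bp

Combined cut positions (sorted): 1549, 3928, 5091.
Linear molecule, 3 cuts → 4 fragments:
  1549 − 0 = 1549 bp
  3928 − 1549 = 2379 bp
  5091 − 3928 = 1163 bp
  7135 − 5091 = 2044 bp
Sorted largest to smallest: 2379, 2044, 1549, 1163 bp.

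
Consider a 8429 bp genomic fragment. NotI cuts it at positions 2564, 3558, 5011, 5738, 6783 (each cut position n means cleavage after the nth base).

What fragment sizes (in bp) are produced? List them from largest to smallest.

Linear molecule, 5 cuts → 6 fragments:
  2564 − 0 = 2564 bp
  3558 − 2564 = 994 bp
  5011 − 3558 = 1453 bp
  5738 − 5011 = 727 bp
  6783 − 5738 = 1045 bp
  8429 − 6783 = 1646 bp
Sorted largest to smallest: 2564, 1646, 1453, 1045, 994, 727 bp.

2564, 1646, 1453, 1045, 994, 727 bp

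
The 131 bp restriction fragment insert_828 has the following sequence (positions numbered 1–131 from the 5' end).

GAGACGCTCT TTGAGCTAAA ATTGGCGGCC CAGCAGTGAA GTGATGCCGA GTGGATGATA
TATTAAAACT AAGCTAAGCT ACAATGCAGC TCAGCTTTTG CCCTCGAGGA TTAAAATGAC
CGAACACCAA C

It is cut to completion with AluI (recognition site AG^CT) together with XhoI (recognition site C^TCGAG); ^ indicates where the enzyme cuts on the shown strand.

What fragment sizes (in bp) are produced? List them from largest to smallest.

AluI sites (AGCT) start at positions 14, 72, 77, 88, 93.
AluI cuts after base 2 of each site, so after positions 15, 73, 78, 89, 94.
The XhoI site (CTCGAG) starts at position 103.
XhoI cuts after the first base of each site, so after position 103.
Combined cut positions: 15, 73, 78, 89, 94, 103.
Linear molecule, 6 cuts → 7 fragments:
  1–15 → 15 bp
  16–73 → 58 bp
  74–78 → 5 bp
  79–89 → 11 bp
  90–94 → 5 bp
  95–103 → 9 bp
  104–131 → 28 bp
Sorted largest to smallest: 58, 28, 15, 11, 9, 5, 5 bp.

58, 28, 15, 11, 9, 5, 5 bp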